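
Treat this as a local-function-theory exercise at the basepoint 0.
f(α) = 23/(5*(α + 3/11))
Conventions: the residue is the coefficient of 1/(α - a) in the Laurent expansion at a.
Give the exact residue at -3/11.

At the order-1 pole -3/11 set g(α) = (α - (-3/11))*f(α) = 23/5.
Simple pole: residue = g(a) at a = -3/11, which is 23/5.

The residue is 23/5.


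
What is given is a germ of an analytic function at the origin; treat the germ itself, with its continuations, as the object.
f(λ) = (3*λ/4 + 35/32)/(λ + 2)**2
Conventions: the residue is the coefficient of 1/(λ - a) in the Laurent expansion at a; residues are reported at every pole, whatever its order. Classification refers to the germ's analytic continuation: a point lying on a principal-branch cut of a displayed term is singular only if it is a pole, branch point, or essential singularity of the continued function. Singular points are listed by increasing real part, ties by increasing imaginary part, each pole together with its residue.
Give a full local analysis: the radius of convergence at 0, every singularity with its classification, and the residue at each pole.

Denominator factor (λ + 2)^2: pole of order 2 at -2, modulus 2.
The radius of convergence is the smallest modulus among the singular points: 2.
At the order-2 pole -2 set g(λ) = (λ - (-2))^2*f(λ) = 3*λ/4 + 35/32.
Order-2 pole: residue = g'(a); g'(-2) = 3/4, so the residue is 3/4.

Radius of convergence at 0: 2.
At -2: a pole of order 2; residue 3/4.


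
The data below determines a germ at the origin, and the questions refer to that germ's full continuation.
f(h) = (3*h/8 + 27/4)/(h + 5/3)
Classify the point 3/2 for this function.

Denominator factors: h + 5/3 = 19/6 at h = 3/2 — none vanishes.
So the germ continues analytically to 3/2.

The point is a regular point.


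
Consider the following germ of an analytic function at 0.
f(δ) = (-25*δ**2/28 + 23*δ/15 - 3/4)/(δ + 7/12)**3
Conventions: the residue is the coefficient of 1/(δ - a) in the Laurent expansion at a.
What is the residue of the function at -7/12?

At the order-3 pole -7/12 set g(δ) = (δ - (-7/12))^3*f(δ) = -25*δ**2/28 + 23*δ/15 - 3/4.
Order-3 pole: residue = g''(a)/2; g''(-7/12) = -25/14, so the residue is -25/28.

The residue is -25/28.


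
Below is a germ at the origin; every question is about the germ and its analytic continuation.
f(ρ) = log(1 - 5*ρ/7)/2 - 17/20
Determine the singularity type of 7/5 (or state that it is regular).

The term (1/2)*log(1 - ρ/(7/5)) has argument 1 - 7/5/(7/5) = 0 at 7/5: a logarithmic (infinitely-sheeted) branch point; the remaining terms are analytic or single-valued there.

The point is a logarithmic branch point.


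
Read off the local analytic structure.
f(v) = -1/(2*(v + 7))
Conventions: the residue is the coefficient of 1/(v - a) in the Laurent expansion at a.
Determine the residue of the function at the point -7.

At the order-1 pole -7 set g(v) = (v - (-7))*f(v) = -1/2.
Simple pole: residue = g(a) at a = -7, which is -1/2.

The residue is -1/2.


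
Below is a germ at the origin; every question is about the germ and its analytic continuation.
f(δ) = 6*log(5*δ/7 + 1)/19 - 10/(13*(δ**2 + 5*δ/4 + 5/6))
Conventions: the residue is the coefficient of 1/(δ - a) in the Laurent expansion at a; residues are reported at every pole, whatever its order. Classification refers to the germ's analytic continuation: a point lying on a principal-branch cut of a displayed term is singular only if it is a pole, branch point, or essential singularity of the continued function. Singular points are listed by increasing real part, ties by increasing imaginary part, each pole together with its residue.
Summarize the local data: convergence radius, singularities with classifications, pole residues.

Denominator factor (δ**2 + 5*δ/4 + 5/6): discriminant -85/48, complex-conjugate roots (-5/8) + ((1/24)*sqrt(255))*i and (-5/8) - ((1/24)*sqrt(255))*i; poles of order 1, moduli (1/6)*sqrt(30) and (1/6)*sqrt(30).
Branch term (6/19)*log(1 - δ/(-7/5)): its argument vanishes at δ = -7/5, a logarithmic branch point, modulus 7/5.
The radius of convergence is the smallest modulus among the singular points: (1/6)*sqrt(30).
The branch term is analytic at (-5/8) - ((1/24)*sqrt(255))*i and contributes nothing to the residue; only the rational part matters.
The factor δ**2 + 5*δ/4 + 5/6 splits as (δ - a)(δ - a') with a = (-5/8) - ((1/24)*sqrt(255))*i, a' = (-5/8) + ((1/24)*sqrt(255))*i. At the order-1 pole a set g(δ) = (δ - a)*(rational part) = [-10/13] / (δ - a').
Simple pole: residue = g(a) at a = (-5/8) - ((1/24)*sqrt(255))*i, which is -((8/221)*sqrt(255))*i.
The branch term is analytic at (-5/8) + ((1/24)*sqrt(255))*i and contributes nothing to the residue; only the rational part matters.
The factor δ**2 + 5*δ/4 + 5/6 splits as (δ - a)(δ - a') with a = (-5/8) + ((1/24)*sqrt(255))*i, a' = (-5/8) - ((1/24)*sqrt(255))*i. At the order-1 pole a set g(δ) = (δ - a)*(rational part) = [-10/13] / (δ - a').
Simple pole: residue = g(a) at a = (-5/8) + ((1/24)*sqrt(255))*i, which is ((8/221)*sqrt(255))*i.
List the singular points by increasing real part (a conjugate pair: the negative imaginary part first).

Radius of convergence at 0: (1/6)*sqrt(30).
At -7/5: a logarithmic branch point.
At (-5/8) - ((1/24)*sqrt(255))*i: a pole of order 1; residue -((8/221)*sqrt(255))*i.
At (-5/8) + ((1/24)*sqrt(255))*i: a pole of order 1; residue ((8/221)*sqrt(255))*i.


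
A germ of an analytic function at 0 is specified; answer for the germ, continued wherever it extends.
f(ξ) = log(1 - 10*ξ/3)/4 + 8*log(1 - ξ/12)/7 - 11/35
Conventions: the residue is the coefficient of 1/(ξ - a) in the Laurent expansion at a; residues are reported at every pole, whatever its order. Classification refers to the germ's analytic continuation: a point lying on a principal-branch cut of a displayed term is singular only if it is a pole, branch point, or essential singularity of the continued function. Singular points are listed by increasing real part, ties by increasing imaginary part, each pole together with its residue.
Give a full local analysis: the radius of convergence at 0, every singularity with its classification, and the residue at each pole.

Branch term (8/7)*log(1 - ξ/(12)): its argument vanishes at ξ = 12, a logarithmic branch point, modulus 12.
Branch term (1/4)*log(1 - ξ/(3/10)): its argument vanishes at ξ = 3/10, a logarithmic branch point, modulus 3/10.
The radius of convergence is the smallest modulus among the singular points: 3/10.
List the singular points by increasing real part (a conjugate pair: the negative imaginary part first).

Radius of convergence at 0: 3/10.
At 3/10: a logarithmic branch point.
At 12: a logarithmic branch point.


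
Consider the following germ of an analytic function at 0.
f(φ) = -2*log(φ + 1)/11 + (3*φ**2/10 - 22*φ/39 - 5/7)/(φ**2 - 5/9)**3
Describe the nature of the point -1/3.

The point is a regular point.

Denominator factors: φ**2 - 5/9 = -4/9 at φ = -1/3 — none vanishes.
Branch term log(1 - φ/(-1)): argument at -1/3 is 2/3, nonzero, so -1/3 is not its branch point (a point on a principal cut is still regular for the continued germ).
So the germ continues analytically to -1/3.


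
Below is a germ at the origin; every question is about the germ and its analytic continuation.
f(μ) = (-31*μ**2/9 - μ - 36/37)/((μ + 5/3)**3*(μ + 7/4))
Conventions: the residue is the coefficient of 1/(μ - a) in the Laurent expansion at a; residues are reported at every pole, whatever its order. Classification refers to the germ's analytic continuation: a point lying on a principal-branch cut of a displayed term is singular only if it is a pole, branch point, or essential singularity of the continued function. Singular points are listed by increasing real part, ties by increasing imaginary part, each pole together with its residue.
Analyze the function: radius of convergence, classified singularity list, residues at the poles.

Denominator factor (μ + 5/3)^3: pole of order 3 at -5/3, modulus 5/3.
Denominator factor (μ + 7/4): pole of order 1 at -7/4, modulus 7/4.
The radius of convergence is the smallest modulus among the singular points: 5/3.
At the order-1 pole -7/4 set g(μ) = (μ - (-7/4))*f(μ) = (-31*μ**2/9 - μ - 36/37)/(μ + 5/3)**3.
Simple pole: residue = g(a) at a = -7/4, which is 624756/37.
At the order-3 pole -5/3 set g(μ) = (μ - (-5/3))^3*f(μ) = (-31*μ**2/9 - μ - 36/37)/(μ + 7/4).
Order-3 pole: residue = g''(a)/2; g''(-5/3) = -1249512/37, so the residue is -624756/37.
List the singular points by increasing real part (a conjugate pair: the negative imaginary part first).

Radius of convergence at 0: 5/3.
At -7/4: a pole of order 1; residue 624756/37.
At -5/3: a pole of order 3; residue -624756/37.


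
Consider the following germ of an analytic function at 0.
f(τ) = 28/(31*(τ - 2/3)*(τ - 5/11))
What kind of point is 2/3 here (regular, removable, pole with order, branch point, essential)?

The denominator factor τ - 2/3 vanishes at 2/3 and appears to the power 1; the numerator there equals 28/31, nonzero, and no other factor vanishes.
Hence a pole whose order is the multiplicity, 1.

The point is a pole of order 1.


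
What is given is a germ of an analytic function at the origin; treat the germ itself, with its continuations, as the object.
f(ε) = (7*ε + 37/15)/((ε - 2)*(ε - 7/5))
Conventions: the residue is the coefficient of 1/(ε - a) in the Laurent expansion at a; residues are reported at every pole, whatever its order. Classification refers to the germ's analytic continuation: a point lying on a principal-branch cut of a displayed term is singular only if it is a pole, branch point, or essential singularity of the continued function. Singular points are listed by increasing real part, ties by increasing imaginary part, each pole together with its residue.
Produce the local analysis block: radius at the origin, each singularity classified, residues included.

Denominator factor (ε - 2): pole of order 1 at 2, modulus 2.
Denominator factor (ε - 7/5): pole of order 1 at 7/5, modulus 7/5.
The radius of convergence is the smallest modulus among the singular points: 7/5.
At the order-1 pole 7/5 set g(ε) = (ε - (7/5))*f(ε) = (7*ε + 37/15)/(ε - 2).
Simple pole: residue = g(a) at a = 7/5, which is -184/9.
At the order-1 pole 2 set g(ε) = (ε - (2))*f(ε) = (7*ε + 37/15)/(ε - 7/5).
Simple pole: residue = g(a) at a = 2, which is 247/9.
List the singular points by increasing real part (a conjugate pair: the negative imaginary part first).

Radius of convergence at 0: 7/5.
At 7/5: a pole of order 1; residue -184/9.
At 2: a pole of order 1; residue 247/9.


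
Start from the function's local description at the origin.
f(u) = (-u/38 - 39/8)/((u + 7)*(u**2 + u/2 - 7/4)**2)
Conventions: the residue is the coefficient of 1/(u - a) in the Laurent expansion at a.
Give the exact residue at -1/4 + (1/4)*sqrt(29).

The residue is 713/581875 + (6424571/489356875)*sqrt(29).


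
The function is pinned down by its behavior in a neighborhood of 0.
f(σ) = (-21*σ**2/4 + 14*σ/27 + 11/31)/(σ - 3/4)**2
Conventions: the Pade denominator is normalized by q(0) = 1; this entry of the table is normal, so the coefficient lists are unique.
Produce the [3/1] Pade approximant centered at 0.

Taylor coefficients needed (expand at 0): a_0 = 176/279, a_1 = 19616/7533, a_2 = -79340/22599, a_3 = -316192/22599, a_4 = -6319168/203391.
Write the denominator as Q(σ) = 1 + q1*σ. Requiring Q*f - P = O(σ^5) with deg P <= 3 kills the coefficients of σ^4..σ^4 in Q*f:
  σ^4: a_4 + q1*a_3 = 0, i.e. -6319168/203391 + (-316192/22599)*q1 = 0.
Solving this linear system: q1 = -197474/88929.
The numerator is Q*f truncated at degree 3: P0 = a_0 = 176/279; P1 = a_1 + q1*a_0 = 89559424/74433573; P2 = a_2 + q1*a_1 = -6225525604/669902157; P3 = a_3 + q1*a_2 = -12451051208/2009706471.

The Pade approximant has numerator coefficients [176/279, 89559424/74433573, -6225525604/669902157, -12451051208/2009706471]; denominator coefficients [1, -197474/88929].


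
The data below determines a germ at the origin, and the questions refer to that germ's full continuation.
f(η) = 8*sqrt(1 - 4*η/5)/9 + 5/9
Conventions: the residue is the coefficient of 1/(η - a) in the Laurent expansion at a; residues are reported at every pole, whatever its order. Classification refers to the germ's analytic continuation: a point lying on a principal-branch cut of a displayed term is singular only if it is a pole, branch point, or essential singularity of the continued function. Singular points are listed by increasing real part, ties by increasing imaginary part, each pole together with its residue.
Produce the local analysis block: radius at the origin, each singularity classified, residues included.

Radius of convergence at 0: 5/4.
At 5/4: an algebraic (square-root) branch point.

Branch term (8/9)*sqrt(1 - η/(5/4)): its argument vanishes at η = 5/4, a square-root branch point, modulus 5/4.
The radius of convergence is the smallest modulus among the singular points: 5/4.


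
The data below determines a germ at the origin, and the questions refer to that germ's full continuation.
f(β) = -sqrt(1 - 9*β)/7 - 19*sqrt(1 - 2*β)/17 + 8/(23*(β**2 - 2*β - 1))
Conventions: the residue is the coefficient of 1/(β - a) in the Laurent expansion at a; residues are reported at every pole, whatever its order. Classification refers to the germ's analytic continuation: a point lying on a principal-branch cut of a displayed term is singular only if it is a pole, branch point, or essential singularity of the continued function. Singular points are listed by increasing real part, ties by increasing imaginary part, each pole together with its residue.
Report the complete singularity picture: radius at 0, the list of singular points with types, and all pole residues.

Radius of convergence at 0: 1/9.
At 1 - sqrt(2): a pole of order 1; residue -(2/23)*sqrt(2).
At 1/9: an algebraic (square-root) branch point.
At 1/2: an algebraic (square-root) branch point.
At 1 + sqrt(2): a pole of order 1; residue (2/23)*sqrt(2).

Denominator factor (β**2 - 2*β - 1): discriminant 8, real irrational roots 1 + sqrt(2) and 1 - sqrt(2); poles of order 1, moduli 1 + sqrt(2) and -1 + sqrt(2).
Branch term (-19/17)*sqrt(1 - β/(1/2)): its argument vanishes at β = 1/2, a square-root branch point, modulus 1/2.
Branch term (-1/7)*sqrt(1 - β/(1/9)): its argument vanishes at β = 1/9, a square-root branch point, modulus 1/9.
The radius of convergence is the smallest modulus among the singular points: 1/9.
The branch terms are analytic at 1 - sqrt(2) and contribute nothing to the residue; only the rational part matters.
The factor β**2 - 2*β - 1 splits as (β - a)(β - a') with a = 1 - sqrt(2), a' = 1 + sqrt(2). At the order-1 pole a set g(β) = (β - a)*(rational part) = [8/23] / (β - a').
Simple pole: residue = g(a) at a = 1 - sqrt(2), which is -(2/23)*sqrt(2).
The branch terms are analytic at 1 + sqrt(2) and contribute nothing to the residue; only the rational part matters.
The factor β**2 - 2*β - 1 splits as (β - a)(β - a') with a = 1 + sqrt(2), a' = 1 - sqrt(2). At the order-1 pole a set g(β) = (β - a)*(rational part) = [8/23] / (β - a').
Simple pole: residue = g(a) at a = 1 + sqrt(2), which is (2/23)*sqrt(2).
List the singular points by increasing real part (a conjugate pair: the negative imaginary part first).


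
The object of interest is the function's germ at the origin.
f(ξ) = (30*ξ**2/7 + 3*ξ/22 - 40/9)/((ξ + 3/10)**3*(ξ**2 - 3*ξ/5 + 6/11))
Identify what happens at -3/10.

The point is a pole of order 3.

The denominator factor ξ + 3/10 vanishes at -3/10 and appears to the power 3; the numerator there equals -56821/13860, nonzero, and no other factor vanishes.
Hence a pole whose order is the multiplicity, 3.


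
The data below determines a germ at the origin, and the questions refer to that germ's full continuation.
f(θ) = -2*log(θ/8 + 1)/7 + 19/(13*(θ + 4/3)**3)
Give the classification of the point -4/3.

The denominator factor θ + 4/3 vanishes at -4/3 and appears to the power 3; the numerator there equals 19/13, nonzero, and no other factor vanishes.
The branch terms are analytic at this point.
Hence a pole whose order is the multiplicity, 3.

The point is a pole of order 3.


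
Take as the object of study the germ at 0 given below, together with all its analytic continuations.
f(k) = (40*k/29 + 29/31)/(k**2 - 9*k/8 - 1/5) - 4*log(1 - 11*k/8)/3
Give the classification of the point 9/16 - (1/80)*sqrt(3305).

The point is a pole of order 1.

The denominator factor k**2 - 9*k/8 - 1/5 vanishes at 9/16 - (1/80)*sqrt(3305) and appears to the power 1; the numerator there equals 3077/1798 - (1/58)*sqrt(3305), nonzero, and no other factor vanishes.
The branch terms are analytic at this point.
Hence a pole whose order is the multiplicity, 1.


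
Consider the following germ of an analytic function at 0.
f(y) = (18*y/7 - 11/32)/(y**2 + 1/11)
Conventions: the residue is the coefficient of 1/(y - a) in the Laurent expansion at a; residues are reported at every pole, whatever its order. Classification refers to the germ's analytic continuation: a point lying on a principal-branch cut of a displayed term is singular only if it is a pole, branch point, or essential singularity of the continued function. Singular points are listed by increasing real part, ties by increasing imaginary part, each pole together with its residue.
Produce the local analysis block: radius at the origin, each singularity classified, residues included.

Denominator factor (y**2 + 1/11): discriminant -4/11, complex-conjugate roots ((1/11)*sqrt(11))*i and -((1/11)*sqrt(11))*i; poles of order 1, moduli (1/11)*sqrt(11) and (1/11)*sqrt(11).
The radius of convergence is the smallest modulus among the singular points: (1/11)*sqrt(11).
The factor y**2 + 1/11 splits as (y - a)(y - a') with a = -((1/11)*sqrt(11))*i, a' = ((1/11)*sqrt(11))*i. At the order-1 pole a set g(y) = (y - a)*f(y) = [18*y/7 - 11/32] / (y - a').
Simple pole: residue = g(a) at a = -((1/11)*sqrt(11))*i, which is (9/7) - ((11/64)*sqrt(11))*i.
The factor y**2 + 1/11 splits as (y - a)(y - a') with a = ((1/11)*sqrt(11))*i, a' = -((1/11)*sqrt(11))*i. At the order-1 pole a set g(y) = (y - a)*f(y) = [18*y/7 - 11/32] / (y - a').
Simple pole: residue = g(a) at a = ((1/11)*sqrt(11))*i, which is (9/7) + ((11/64)*sqrt(11))*i.
List the singular points by increasing real part (a conjugate pair: the negative imaginary part first).

Radius of convergence at 0: (1/11)*sqrt(11).
At -((1/11)*sqrt(11))*i: a pole of order 1; residue (9/7) - ((11/64)*sqrt(11))*i.
At ((1/11)*sqrt(11))*i: a pole of order 1; residue (9/7) + ((11/64)*sqrt(11))*i.


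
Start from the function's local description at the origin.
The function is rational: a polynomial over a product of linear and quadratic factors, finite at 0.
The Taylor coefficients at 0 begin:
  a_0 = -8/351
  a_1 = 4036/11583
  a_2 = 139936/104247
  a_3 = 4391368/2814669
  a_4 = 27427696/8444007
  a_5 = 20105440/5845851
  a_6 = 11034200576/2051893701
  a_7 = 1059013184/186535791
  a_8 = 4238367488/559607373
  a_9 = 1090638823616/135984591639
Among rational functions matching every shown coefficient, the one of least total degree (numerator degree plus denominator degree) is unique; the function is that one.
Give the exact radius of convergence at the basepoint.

No rational of total degree below 8 reproduces all 10 coefficients; solving the [2/6] Pade equations on them gives f(σ) = (-35*σ**2/9 - 27*σ/22 + 1/13)/(σ**2 + σ/3 - 3/2)**3, whose expansion matches every shown term.
Denominator factor (σ**2 + σ/3 - 3/2)^3: discriminant 55/9, real irrational roots -1/6 + (1/6)*sqrt(55) and -1/6 - (1/6)*sqrt(55); poles of order 3, moduli -1/6 + (1/6)*sqrt(55) and 1/6 + (1/6)*sqrt(55).
The radius of convergence is the smallest modulus among the singular points: -1/6 + (1/6)*sqrt(55).

The radius of convergence is -1/6 + (1/6)*sqrt(55).


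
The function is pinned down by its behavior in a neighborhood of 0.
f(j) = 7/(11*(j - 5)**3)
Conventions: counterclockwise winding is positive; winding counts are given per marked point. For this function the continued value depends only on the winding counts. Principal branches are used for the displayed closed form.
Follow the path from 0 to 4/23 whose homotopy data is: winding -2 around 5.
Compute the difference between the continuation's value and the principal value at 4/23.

Continued minus principal equals 0.

The function is rational, hence single-valued: continuing it around any pole returns the same value, so the difference is 0.


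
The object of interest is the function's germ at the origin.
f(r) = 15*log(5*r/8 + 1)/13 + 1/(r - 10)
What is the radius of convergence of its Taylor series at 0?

The radius of convergence is 8/5.

Denominator factor (r - 10): pole of order 1 at 10, modulus 10.
Branch term (15/13)*log(1 - r/(-8/5)): its argument vanishes at r = -8/5, a logarithmic branch point, modulus 8/5.
The radius of convergence is the smallest modulus among the singular points: 8/5.


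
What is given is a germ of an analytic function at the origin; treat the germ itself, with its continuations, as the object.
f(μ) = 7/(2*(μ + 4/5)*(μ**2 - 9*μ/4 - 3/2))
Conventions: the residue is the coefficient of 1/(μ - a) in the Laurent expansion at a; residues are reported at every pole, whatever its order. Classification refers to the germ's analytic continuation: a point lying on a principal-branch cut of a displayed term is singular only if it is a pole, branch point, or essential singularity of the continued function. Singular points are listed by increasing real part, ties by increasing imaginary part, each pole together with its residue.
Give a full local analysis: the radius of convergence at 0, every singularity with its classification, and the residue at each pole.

Radius of convergence at 0: -9/8 + (1/8)*sqrt(177).
At -4/5: a pole of order 1; residue 175/47.
At 9/8 - (1/8)*sqrt(177): a pole of order 1; residue -175/94 - (2695/16638)*sqrt(177).
At 9/8 + (1/8)*sqrt(177): a pole of order 1; residue -175/94 + (2695/16638)*sqrt(177).

Denominator factor (μ + 4/5): pole of order 1 at -4/5, modulus 4/5.
Denominator factor (μ**2 - 9*μ/4 - 3/2): discriminant 177/16, real irrational roots 9/8 + (1/8)*sqrt(177) and 9/8 - (1/8)*sqrt(177); poles of order 1, moduli 9/8 + (1/8)*sqrt(177) and -9/8 + (1/8)*sqrt(177).
The radius of convergence is the smallest modulus among the singular points: -9/8 + (1/8)*sqrt(177).
At the order-1 pole -4/5 set g(μ) = (μ - (-4/5))*f(μ) = 7/(2*(μ**2 - 9*μ/4 - 3/2)).
Simple pole: residue = g(a) at a = -4/5, which is 175/47.
The factor μ**2 - 9*μ/4 - 3/2 splits as (μ - a)(μ - a') with a = 9/8 - (1/8)*sqrt(177), a' = 9/8 + (1/8)*sqrt(177). At the order-1 pole a set g(μ) = (μ - a)*f(μ) = [7/(2*(μ + 4/5))] / (μ - a').
Simple pole: residue = g(a) at a = 9/8 - (1/8)*sqrt(177), which is -175/94 - (2695/16638)*sqrt(177).
The factor μ**2 - 9*μ/4 - 3/2 splits as (μ - a)(μ - a') with a = 9/8 + (1/8)*sqrt(177), a' = 9/8 - (1/8)*sqrt(177). At the order-1 pole a set g(μ) = (μ - a)*f(μ) = [7/(2*(μ + 4/5))] / (μ - a').
Simple pole: residue = g(a) at a = 9/8 + (1/8)*sqrt(177), which is -175/94 + (2695/16638)*sqrt(177).
List the singular points by increasing real part (a conjugate pair: the negative imaginary part first).


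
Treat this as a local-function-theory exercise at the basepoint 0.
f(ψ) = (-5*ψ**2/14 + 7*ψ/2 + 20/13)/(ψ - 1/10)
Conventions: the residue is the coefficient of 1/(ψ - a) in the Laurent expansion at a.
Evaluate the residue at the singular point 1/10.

At the order-1 pole 1/10 set g(ψ) = (ψ - (1/10))*f(ψ) = -5*ψ**2/14 + 7*ψ/2 + 20/13.
Simple pole: residue = g(a) at a = 1/10, which is 6861/3640.

The residue is 6861/3640.


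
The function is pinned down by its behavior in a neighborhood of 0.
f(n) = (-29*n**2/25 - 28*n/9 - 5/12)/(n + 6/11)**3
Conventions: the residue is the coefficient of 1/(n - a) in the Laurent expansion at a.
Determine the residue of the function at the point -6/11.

At the order-3 pole -6/11 set g(n) = (n - (-6/11))^3*f(n) = -29*n**2/25 - 28*n/9 - 5/12.
Order-3 pole: residue = g''(a)/2; g''(-6/11) = -58/25, so the residue is -29/25.

The residue is -29/25.


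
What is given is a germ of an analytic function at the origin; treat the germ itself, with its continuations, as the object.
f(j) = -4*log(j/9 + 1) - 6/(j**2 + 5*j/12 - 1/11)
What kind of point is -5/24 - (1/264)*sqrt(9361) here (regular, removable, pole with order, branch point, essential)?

The denominator factor j**2 + 5*j/12 - 1/11 vanishes at -5/24 - (1/264)*sqrt(9361) and appears to the power 1; the numerator there equals -6, nonzero, and no other factor vanishes.
The branch terms are analytic at this point.
Hence a pole whose order is the multiplicity, 1.

The point is a pole of order 1.


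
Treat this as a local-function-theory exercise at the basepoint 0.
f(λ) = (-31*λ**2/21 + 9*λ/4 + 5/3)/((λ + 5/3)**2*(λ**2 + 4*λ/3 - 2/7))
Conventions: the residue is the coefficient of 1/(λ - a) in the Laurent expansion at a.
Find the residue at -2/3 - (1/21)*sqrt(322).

The residue is 9743/136 + (86993/21896)*sqrt(322).

The factor λ**2 + 4*λ/3 - 2/7 splits as (λ - a)(λ - a') with a = -2/3 - (1/21)*sqrt(322), a' = -2/3 + (1/21)*sqrt(322). At the order-1 pole a set g(λ) = (λ - a)*f(λ) = [(-31*λ**2/21 + 9*λ/4 + 5/3)/(λ + 5/3)**2] / (λ - a').
Simple pole: residue = g(a) at a = -2/3 - (1/21)*sqrt(322), which is 9743/136 + (86993/21896)*sqrt(322).


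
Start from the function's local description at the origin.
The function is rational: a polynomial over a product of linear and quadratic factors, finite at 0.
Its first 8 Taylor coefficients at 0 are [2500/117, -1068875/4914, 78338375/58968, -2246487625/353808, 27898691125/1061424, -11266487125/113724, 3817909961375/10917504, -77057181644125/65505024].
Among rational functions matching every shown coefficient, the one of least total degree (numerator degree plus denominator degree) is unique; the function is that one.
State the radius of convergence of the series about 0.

The radius of convergence is 2/5.

No rational of total degree below 6 reproduces all 8 coefficients; solving the [2/4] Pade equations on them gives f(u) = (37*u**2/36 - 29*u/21 + 40/39)/((u + 2/5)**3*(u + 3/4)), whose expansion matches every shown term.
Denominator factor (u + 2/5)^3: pole of order 3 at -2/5, modulus 2/5.
Denominator factor (u + 3/4): pole of order 1 at -3/4, modulus 3/4.
The radius of convergence is the smallest modulus among the singular points: 2/5.


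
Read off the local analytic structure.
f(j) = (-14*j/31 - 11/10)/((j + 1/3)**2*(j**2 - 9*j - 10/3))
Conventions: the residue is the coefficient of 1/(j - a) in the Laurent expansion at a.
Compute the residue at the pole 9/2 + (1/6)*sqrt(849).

The residue is 7353/80 - (442809/140368)*sqrt(849).

The factor j**2 - 9*j - 10/3 splits as (j - a)(j - a') with a = 9/2 + (1/6)*sqrt(849), a' = 9/2 - (1/6)*sqrt(849). At the order-1 pole a set g(j) = (j - a)*f(j) = [(-14*j/31 - 11/10)/(j + 1/3)**2] / (j - a').
Simple pole: residue = g(a) at a = 9/2 + (1/6)*sqrt(849), which is 7353/80 - (442809/140368)*sqrt(849).


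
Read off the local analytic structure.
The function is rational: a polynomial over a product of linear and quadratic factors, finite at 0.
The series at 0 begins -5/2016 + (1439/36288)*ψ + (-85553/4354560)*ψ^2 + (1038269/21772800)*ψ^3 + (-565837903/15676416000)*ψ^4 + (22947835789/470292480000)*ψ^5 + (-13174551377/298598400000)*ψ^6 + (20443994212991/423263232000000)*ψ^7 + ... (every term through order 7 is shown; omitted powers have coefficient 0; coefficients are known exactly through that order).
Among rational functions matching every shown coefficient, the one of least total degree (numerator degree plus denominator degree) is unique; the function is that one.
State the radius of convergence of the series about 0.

The radius of convergence is -1/2 + (1/10)*sqrt(265).

No rational of total degree below 6 reproduces all 8 coefficients; solving the [1/5] Pade equations on them gives f(ψ) = (1/28 - 5*ψ/9)/((ψ - 5/2)*(ψ**2 - ψ - 12/5)**2), whose expansion matches every shown term.
Denominator factor (ψ - 5/2): pole of order 1 at 5/2, modulus 5/2.
Denominator factor (ψ**2 - ψ - 12/5)^2: discriminant 53/5, real irrational roots 1/2 + (1/10)*sqrt(265) and 1/2 - (1/10)*sqrt(265); poles of order 2, moduli 1/2 + (1/10)*sqrt(265) and -1/2 + (1/10)*sqrt(265).
The radius of convergence is the smallest modulus among the singular points: -1/2 + (1/10)*sqrt(265).


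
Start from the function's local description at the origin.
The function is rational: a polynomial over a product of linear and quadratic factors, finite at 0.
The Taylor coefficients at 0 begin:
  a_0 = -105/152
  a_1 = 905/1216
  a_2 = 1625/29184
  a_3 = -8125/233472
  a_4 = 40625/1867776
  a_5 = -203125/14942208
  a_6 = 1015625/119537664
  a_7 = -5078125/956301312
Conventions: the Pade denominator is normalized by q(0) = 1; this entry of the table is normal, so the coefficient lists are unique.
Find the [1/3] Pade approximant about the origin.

Taylor coefficients needed (read off): a_0 = -105/152, a_1 = 905/1216, a_2 = 1625/29184, a_3 = -8125/233472, a_4 = 40625/1867776.
Write the denominator as Q(k) = 1 + q1*k + q2*k^2 + q3*k^3. Requiring Q*f - P = O(k^5) with deg P <= 1 kills the coefficients of k^2..k^4 in Q*f:
  k^2: a_2 + q1*a_1 + q2*a_0 = 0, i.e. 1625/29184 + (905/1216)*q1 + (-105/152)*q2 = 0.
  k^3: a_3 + q1*a_2 + q2*a_1 + q3*a_0 = 0, i.e. -8125/233472 + (1625/29184)*q1 + (905/1216)*q2 + (-105/152)*q3 = 0.
  k^4: a_4 + q1*a_3 + q2*a_2 + q3*a_1 = 0, i.e. 40625/1867776 + (-8125/233472)*q1 + (1625/29184)*q2 + (905/1216)*q3 = 0.
Solving this linear system: q1 = -28925/514296, q2 = 30875/1542888, q3 = -154375/4628664.
The numerator is Q*f truncated at degree 1: P0 = a_0 = -105/152; P1 = a_1 + q1*a_0 = 268495/342864.

The Pade approximant has numerator coefficients [-105/152, 268495/342864]; denominator coefficients [1, -28925/514296, 30875/1542888, -154375/4628664].


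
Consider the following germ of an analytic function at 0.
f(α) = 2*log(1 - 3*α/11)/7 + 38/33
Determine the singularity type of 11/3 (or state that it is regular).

The point is a logarithmic branch point.

The term (2/7)*log(1 - α/(11/3)) has argument 1 - 11/3/(11/3) = 0 at 11/3: a logarithmic (infinitely-sheeted) branch point; the remaining terms are analytic or single-valued there.


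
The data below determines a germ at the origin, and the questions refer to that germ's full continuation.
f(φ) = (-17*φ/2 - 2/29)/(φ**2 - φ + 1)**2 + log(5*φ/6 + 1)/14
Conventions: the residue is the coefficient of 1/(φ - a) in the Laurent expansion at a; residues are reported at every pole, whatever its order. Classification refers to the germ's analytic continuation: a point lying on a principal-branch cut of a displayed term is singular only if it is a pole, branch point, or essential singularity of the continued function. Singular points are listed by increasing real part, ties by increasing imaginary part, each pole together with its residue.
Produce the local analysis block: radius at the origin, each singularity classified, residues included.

Radius of convergence at 0: 1.
At -6/5: a logarithmic branch point.
At (1/2) - ((1/2)*sqrt(3))*i: a pole of order 2; residue -((167/174)*sqrt(3))*i.
At (1/2) + ((1/2)*sqrt(3))*i: a pole of order 2; residue ((167/174)*sqrt(3))*i.

Denominator factor (φ**2 - φ + 1)^2: discriminant -3, complex-conjugate roots (1/2) + ((1/2)*sqrt(3))*i and (1/2) - ((1/2)*sqrt(3))*i; poles of order 2, moduli 1 and 1.
Branch term (1/14)*log(1 - φ/(-6/5)): its argument vanishes at φ = -6/5, a logarithmic branch point, modulus 6/5.
The radius of convergence is the smallest modulus among the singular points: 1.
The branch term is analytic at (1/2) - ((1/2)*sqrt(3))*i and contributes nothing to the residue; only the rational part matters.
The factor φ**2 - φ + 1 splits as (φ - a)(φ - a') with a = (1/2) - ((1/2)*sqrt(3))*i, a' = (1/2) + ((1/2)*sqrt(3))*i. At the order-2 pole a set g(φ) = (φ - a)^2*(rational part) = [-17*φ/2 - 2/29] / (φ - a')^2.
Order-2 pole: residue = g'(a); g'((1/2) - ((1/2)*sqrt(3))*i) = -((167/174)*sqrt(3))*i, so the residue is -((167/174)*sqrt(3))*i.
The branch term is analytic at (1/2) + ((1/2)*sqrt(3))*i and contributes nothing to the residue; only the rational part matters.
The factor φ**2 - φ + 1 splits as (φ - a)(φ - a') with a = (1/2) + ((1/2)*sqrt(3))*i, a' = (1/2) - ((1/2)*sqrt(3))*i. At the order-2 pole a set g(φ) = (φ - a)^2*(rational part) = [-17*φ/2 - 2/29] / (φ - a')^2.
Order-2 pole: residue = g'(a); g'((1/2) + ((1/2)*sqrt(3))*i) = ((167/174)*sqrt(3))*i, so the residue is ((167/174)*sqrt(3))*i.
List the singular points by increasing real part (a conjugate pair: the negative imaginary part first).


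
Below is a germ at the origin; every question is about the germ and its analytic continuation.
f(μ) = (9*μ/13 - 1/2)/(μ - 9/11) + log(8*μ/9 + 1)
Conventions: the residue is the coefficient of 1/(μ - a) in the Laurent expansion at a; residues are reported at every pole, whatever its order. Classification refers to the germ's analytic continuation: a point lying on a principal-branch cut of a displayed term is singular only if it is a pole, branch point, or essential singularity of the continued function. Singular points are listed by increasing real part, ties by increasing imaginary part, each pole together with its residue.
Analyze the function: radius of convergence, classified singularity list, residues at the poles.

Denominator factor (μ - 9/11): pole of order 1 at 9/11, modulus 9/11.
Branch term (1)*log(1 - μ/(-9/8)): its argument vanishes at μ = -9/8, a logarithmic branch point, modulus 9/8.
The radius of convergence is the smallest modulus among the singular points: 9/11.
The branch term is analytic at 9/11 and contributes nothing to the residue; only the rational part matters.
At the order-1 pole 9/11 set g(μ) = (μ - (9/11))*(rational part) = 9*μ/13 - 1/2.
Simple pole: residue = g(a) at a = 9/11, which is 19/286.
List the singular points by increasing real part (a conjugate pair: the negative imaginary part first).

Radius of convergence at 0: 9/11.
At -9/8: a logarithmic branch point.
At 9/11: a pole of order 1; residue 19/286.


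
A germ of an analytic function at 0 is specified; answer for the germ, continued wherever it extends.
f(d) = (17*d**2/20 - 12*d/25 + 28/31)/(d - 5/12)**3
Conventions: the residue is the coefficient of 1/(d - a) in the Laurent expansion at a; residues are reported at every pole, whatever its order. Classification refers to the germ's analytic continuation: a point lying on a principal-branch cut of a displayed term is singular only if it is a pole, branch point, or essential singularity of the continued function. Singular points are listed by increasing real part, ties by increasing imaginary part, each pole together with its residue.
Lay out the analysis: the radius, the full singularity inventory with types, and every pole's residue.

Denominator factor (d - 5/12)^3: pole of order 3 at 5/12, modulus 5/12.
The radius of convergence is the smallest modulus among the singular points: 5/12.
At the order-3 pole 5/12 set g(d) = (d - (5/12))^3*f(d) = 17*d**2/20 - 12*d/25 + 28/31.
Order-3 pole: residue = g''(a)/2; g''(5/12) = 17/10, so the residue is 17/20.

Radius of convergence at 0: 5/12.
At 5/12: a pole of order 3; residue 17/20.


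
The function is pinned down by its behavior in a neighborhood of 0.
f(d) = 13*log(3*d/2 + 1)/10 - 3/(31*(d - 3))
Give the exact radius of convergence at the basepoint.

The radius of convergence is 2/3.

Denominator factor (d - 3): pole of order 1 at 3, modulus 3.
Branch term (13/10)*log(1 - d/(-2/3)): its argument vanishes at d = -2/3, a logarithmic branch point, modulus 2/3.
The radius of convergence is the smallest modulus among the singular points: 2/3.


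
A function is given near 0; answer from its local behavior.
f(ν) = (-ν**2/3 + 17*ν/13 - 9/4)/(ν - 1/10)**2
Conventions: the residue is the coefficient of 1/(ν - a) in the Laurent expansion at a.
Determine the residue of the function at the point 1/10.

At the order-2 pole 1/10 set g(ν) = (ν - (1/10))^2*f(ν) = -ν**2/3 + 17*ν/13 - 9/4.
Order-2 pole: residue = g'(a); g'(1/10) = 242/195, so the residue is 242/195.

The residue is 242/195.


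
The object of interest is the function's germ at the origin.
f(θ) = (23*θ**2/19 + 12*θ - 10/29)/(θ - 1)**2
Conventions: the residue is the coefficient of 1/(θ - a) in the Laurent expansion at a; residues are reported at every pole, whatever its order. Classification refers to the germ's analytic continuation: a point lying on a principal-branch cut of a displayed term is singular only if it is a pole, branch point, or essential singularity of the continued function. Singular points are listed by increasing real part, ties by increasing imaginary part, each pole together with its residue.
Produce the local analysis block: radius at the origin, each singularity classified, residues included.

Radius of convergence at 0: 1.
At 1: a pole of order 2; residue 274/19.

Denominator factor (θ - 1)^2: pole of order 2 at 1, modulus 1.
The radius of convergence is the smallest modulus among the singular points: 1.
At the order-2 pole 1 set g(θ) = (θ - (1))^2*f(θ) = 23*θ**2/19 + 12*θ - 10/29.
Order-2 pole: residue = g'(a); g'(1) = 274/19, so the residue is 274/19.


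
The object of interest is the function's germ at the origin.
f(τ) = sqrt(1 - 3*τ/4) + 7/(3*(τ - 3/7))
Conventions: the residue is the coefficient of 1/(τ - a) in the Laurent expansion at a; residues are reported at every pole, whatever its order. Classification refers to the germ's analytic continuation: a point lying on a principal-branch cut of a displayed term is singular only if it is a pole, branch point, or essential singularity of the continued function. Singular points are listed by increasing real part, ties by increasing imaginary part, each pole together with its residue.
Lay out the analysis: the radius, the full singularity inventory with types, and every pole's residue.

Denominator factor (τ - 3/7): pole of order 1 at 3/7, modulus 3/7.
Branch term (1)*sqrt(1 - τ/(4/3)): its argument vanishes at τ = 4/3, a square-root branch point, modulus 4/3.
The radius of convergence is the smallest modulus among the singular points: 3/7.
The branch term is analytic at 3/7 and contributes nothing to the residue; only the rational part matters.
At the order-1 pole 3/7 set g(τ) = (τ - (3/7))*(rational part) = 7/3.
Simple pole: residue = g(a) at a = 3/7, which is 7/3.
List the singular points by increasing real part (a conjugate pair: the negative imaginary part first).

Radius of convergence at 0: 3/7.
At 3/7: a pole of order 1; residue 7/3.
At 4/3: an algebraic (square-root) branch point.


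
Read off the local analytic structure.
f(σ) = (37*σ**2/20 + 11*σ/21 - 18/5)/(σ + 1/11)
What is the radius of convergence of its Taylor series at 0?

Denominator factor (σ + 1/11): pole of order 1 at -1/11, modulus 1/11.
The radius of convergence is the smallest modulus among the singular points: 1/11.

The radius of convergence is 1/11.


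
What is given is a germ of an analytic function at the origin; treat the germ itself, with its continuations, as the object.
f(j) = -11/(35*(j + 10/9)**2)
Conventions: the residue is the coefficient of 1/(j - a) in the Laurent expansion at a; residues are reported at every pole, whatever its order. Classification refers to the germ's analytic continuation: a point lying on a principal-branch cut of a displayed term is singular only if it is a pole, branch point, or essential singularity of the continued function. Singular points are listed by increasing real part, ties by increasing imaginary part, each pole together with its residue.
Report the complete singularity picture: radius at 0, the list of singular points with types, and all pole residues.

Radius of convergence at 0: 10/9.
At -10/9: a pole of order 2; residue 0.

Denominator factor (j + 10/9)^2: pole of order 2 at -10/9, modulus 10/9.
The radius of convergence is the smallest modulus among the singular points: 10/9.
At the order-2 pole -10/9 set g(j) = (j - (-10/9))^2*f(j) = -11/35.
Order-2 pole: residue = g'(a); g'(-10/9) = 0, so the residue is 0.
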